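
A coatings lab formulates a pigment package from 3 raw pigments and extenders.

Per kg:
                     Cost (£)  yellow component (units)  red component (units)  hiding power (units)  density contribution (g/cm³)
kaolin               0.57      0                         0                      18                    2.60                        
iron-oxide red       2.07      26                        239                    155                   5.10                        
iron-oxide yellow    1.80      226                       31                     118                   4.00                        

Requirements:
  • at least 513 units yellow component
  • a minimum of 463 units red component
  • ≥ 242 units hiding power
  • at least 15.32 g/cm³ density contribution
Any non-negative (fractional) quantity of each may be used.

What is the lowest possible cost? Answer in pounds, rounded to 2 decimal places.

£7.19

Let x1 = kg of kaolin, x2 = kg of iron-oxide red, x3 = kg of iron-oxide yellow.
Minimise 0.57x1 + 2.07x2 + 1.8x3 s.t.:
  26x2 + 226x3 ≥ 513   (yellow component)
  239x2 + 31x3 ≥ 463   (red component)
  18x1 + 155x2 + 118x3 ≥ 242   (hiding power)
  2.6x1 + 5.1x2 + 4x3 ≥ 15.32   (density contribution)
  x1, x2, x3 ≥ 0.
The optimal basis is {iron-oxide red, iron-oxide yellow}; kaolin drops out. There the yellow component and red component constraints are tight.
That vertex is x2 = 1.668, x3 = 2.078.
Hence cost = 2.07·1.668 + 1.8·2.078 = £7.1932.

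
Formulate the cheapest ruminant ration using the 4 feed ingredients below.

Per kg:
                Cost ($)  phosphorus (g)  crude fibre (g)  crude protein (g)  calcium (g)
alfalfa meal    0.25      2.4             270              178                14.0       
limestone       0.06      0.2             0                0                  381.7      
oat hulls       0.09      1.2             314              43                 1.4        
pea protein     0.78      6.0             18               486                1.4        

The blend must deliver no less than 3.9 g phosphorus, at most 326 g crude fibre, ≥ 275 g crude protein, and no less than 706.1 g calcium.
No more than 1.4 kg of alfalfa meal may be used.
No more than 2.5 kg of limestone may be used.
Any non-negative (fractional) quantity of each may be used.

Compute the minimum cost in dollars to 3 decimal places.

$0.507

Set it up as a linear program. Let x1 = kg of alfalfa meal, x2 = kg of limestone, x3 = kg of oat hulls, x4 = kg of pea protein.
Minimise 0.25x1 + 0.06x2 + 0.09x3 + 0.78x4 subject to:
  2.4x1 + 0.2x2 + 1.2x3 + 6x4 ≥ 3.9   (phosphorus)
  270x1 + 314x3 + 18x4 ≤ 326   (crude fibre)
  178x1 + 43x3 + 486x4 ≥ 275   (crude protein)
  14x1 + 381.7x2 + 1.4x3 + 1.4x4 ≥ 706.1   (calcium)
  x1 ≤ 1.4
  x2 ≤ 2.5
  x1, x2, x3, x4 ≥ 0.
At the optimum only alfalfa meal, limestone, pea protein are positive (oat hulls = 0). The crude fibre, crude protein, calcium requirements are met with equality.
Solving gives x1 = 1.199, x2 = 1.805, x4 = 0.1267.
Hence cost = 0.25·1.199 + 0.06·1.805 + 0.78·0.1267 = $0.50688.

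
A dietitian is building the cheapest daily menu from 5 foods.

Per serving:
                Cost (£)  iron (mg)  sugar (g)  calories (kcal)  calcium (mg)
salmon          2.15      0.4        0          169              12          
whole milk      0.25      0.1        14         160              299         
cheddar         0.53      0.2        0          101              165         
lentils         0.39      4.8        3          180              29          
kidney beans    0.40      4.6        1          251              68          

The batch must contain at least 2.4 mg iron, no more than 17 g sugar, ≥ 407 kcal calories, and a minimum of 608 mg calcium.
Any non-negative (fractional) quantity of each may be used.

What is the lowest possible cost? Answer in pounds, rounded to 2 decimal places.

£1.19

Treat it as an LP. Let x1 = servings of salmon, x2 = servings of whole milk, x3 = servings of cheddar, x4 = servings of lentils, x5 = servings of kidney beans.
min 2.15x1 + 0.25x2 + 0.53x3 + 0.39x4 + 0.4x5 with:
  0.4x1 + 0.1x2 + 0.2x3 + 4.8x4 + 4.6x5 ≥ 2.4   (iron)
  14x2 + 3x4 + 1x5 ≤ 17   (sugar)
  169x1 + 160x2 + 101x3 + 180x4 + 251x5 ≥ 407   (calories)
  12x1 + 299x2 + 165x3 + 29x4 + 68x5 ≥ 608   (calcium)
  x1, x2, x3, x4, x5 ≥ 0.
The cheapest feasible vertex uses only whole milk, cheddar, kidney beans; salmon, lentils are not used. There the iron, sugar, calcium constraints are tight.
Solving gives x2 = 1.183, x3 = 1.361, x5 = 0.4368.
Total cost: 0.25·1.183 + 0.53·1.361 + 0.4·0.4368 = 1.1918.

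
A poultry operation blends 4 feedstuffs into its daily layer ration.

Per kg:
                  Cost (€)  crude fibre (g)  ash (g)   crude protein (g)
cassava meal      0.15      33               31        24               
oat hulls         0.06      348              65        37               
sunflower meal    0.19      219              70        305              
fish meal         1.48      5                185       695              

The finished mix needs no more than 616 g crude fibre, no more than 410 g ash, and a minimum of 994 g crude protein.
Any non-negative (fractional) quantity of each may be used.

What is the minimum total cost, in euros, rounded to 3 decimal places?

€0.826

This is a linear program. Let x1 = kg of cassava meal, x2 = kg of oat hulls, x3 = kg of sunflower meal, x4 = kg of fish meal.
min 0.15x1 + 0.06x2 + 0.19x3 + 1.48x4 subject to:
  33x1 + 348x2 + 219x3 + 5x4 ≤ 616   (crude fibre)
  31x1 + 65x2 + 70x3 + 185x4 ≤ 410   (ash)
  24x1 + 37x2 + 305x3 + 695x4 ≥ 994   (crude protein)
  x1, x2, x3, x4 ≥ 0.
The cheapest feasible vertex uses only sunflower meal, fish meal; cassava meal, oat hulls are not used. The crude fibre and crude protein requirements are met with equality.
So sunflower meal = 2.808 kg, fish meal = 0.1978 kg.
Total cost: 0.19·2.808 + 1.48·0.1978 = 0.82626.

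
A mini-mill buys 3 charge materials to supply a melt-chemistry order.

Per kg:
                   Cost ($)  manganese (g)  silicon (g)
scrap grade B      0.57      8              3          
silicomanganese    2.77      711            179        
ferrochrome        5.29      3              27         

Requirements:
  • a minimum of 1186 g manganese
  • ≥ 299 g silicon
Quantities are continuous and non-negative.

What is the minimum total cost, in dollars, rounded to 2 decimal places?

$4.63

Set it up as a linear program. Let x1 = kg of scrap grade B, x2 = kg of silicomanganese, x3 = kg of ferrochrome.
Minimize 0.57x1 + 2.77x2 + 5.29x3 with:
  8x1 + 711x2 + 3x3 ≥ 1186   (manganese)
  3x1 + 179x2 + 27x3 ≥ 299   (silicon)
  x1, x2, x3 ≥ 0.
The cheapest feasible vertex uses only silicomanganese; scrap grade B, ferrochrome are not used. Binding constraint: silicon.
Solving gives x2 = 1.67.
Hence cost = 2.77·1.67 = $4.6259.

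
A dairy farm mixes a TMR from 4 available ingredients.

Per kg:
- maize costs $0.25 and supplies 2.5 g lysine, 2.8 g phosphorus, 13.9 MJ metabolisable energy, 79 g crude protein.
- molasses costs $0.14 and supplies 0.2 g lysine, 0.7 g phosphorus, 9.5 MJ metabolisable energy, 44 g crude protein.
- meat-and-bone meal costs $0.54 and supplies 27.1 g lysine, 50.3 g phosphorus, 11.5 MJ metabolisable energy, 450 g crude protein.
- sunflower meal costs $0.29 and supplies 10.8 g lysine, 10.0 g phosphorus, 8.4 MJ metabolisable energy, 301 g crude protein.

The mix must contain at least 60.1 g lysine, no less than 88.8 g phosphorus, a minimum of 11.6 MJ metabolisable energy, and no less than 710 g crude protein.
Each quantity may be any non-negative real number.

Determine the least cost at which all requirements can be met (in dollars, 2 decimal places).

$1.20

Set it up as a linear program. Let x1 = kg of maize, x2 = kg of molasses, x3 = kg of meat-and-bone meal, x4 = kg of sunflower meal.
Minimize 0.25x1 + 0.14x2 + 0.54x3 + 0.29x4 with:
  2.5x1 + 0.2x2 + 27.1x3 + 10.8x4 ≥ 60.1   (lysine)
  2.8x1 + 0.7x2 + 50.3x3 + 10x4 ≥ 88.8   (phosphorus)
  13.9x1 + 9.5x2 + 11.5x3 + 8.4x4 ≥ 11.6   (metabolisable energy)
  79x1 + 44x2 + 450x3 + 301x4 ≥ 710   (crude protein)
  x1, x2, x3, x4 ≥ 0.
The minimum-cost mix takes nothing from maize, molasses, sunflower meal — only meat-and-bone meal. Binding constraint: lysine.
That vertex is x3 = 2.218.
Objective = 0.54·2.218 = 1.1977.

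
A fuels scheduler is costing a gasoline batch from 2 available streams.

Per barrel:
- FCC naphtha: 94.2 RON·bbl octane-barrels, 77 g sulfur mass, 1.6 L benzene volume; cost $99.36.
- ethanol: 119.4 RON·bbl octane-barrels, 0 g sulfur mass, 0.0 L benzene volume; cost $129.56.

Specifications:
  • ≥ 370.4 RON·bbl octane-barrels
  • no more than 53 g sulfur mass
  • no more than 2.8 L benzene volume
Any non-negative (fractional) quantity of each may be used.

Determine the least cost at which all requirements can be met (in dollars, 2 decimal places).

Let x1 = barrels of FCC naphtha, x2 = barrels of ethanol.
Minimise 99.36x1 + 129.56x2 with:
  94.2x1 + 119.4x2 ≥ 370.4   (octane-barrels)
  77x1 ≤ 53   (sulfur mass)
  1.6x1 ≤ 2.8   (benzene volume)
  x1, x2 ≥ 0.
Both inputs are positive at the optimum. Binding constraints: octane-barrels and sulfur mass.
Solving gives x1 = 0.68831, x2 = 2.5591.
Objective = 99.36·0.68831 + 129.56·2.5591 = 399.9475.

$399.95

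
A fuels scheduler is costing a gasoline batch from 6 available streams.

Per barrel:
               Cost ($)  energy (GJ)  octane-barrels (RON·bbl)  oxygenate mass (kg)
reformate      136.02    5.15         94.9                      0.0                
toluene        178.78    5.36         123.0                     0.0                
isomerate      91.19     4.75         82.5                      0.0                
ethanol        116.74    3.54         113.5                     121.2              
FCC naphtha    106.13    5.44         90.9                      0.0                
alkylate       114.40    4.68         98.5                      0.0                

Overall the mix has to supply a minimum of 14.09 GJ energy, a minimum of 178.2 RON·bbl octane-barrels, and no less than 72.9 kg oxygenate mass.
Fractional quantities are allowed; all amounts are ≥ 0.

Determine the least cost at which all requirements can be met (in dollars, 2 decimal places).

$299.84

Set it up as a linear program. Let x1 = barrels of reformate, x2 = barrels of toluene, x3 = barrels of isomerate, x4 = barrels of ethanol, x5 = barrels of FCC naphtha, x6 = barrels of alkylate.
Minimize 136.02x1 + 178.78x2 + 91.19x3 + 116.74x4 + 106.13x5 + 114.4x6 s.t.:
  5.15x1 + 5.36x2 + 4.75x3 + 3.54x4 + 5.44x5 + 4.68x6 ≥ 14.09   (energy)
  94.9x1 + 123x2 + 82.5x3 + 113.5x4 + 90.9x5 + 98.5x6 ≥ 178.2   (octane-barrels)
  121.2x4 ≥ 72.9   (oxygenate mass)
  x1, x2, x3, x4, x5, x6 ≥ 0.
The minimum-cost mix takes nothing from reformate, toluene, FCC naphtha, alkylate — only isomerate, ethanol. There the energy and oxygenate mass constraints are tight.
Solving gives x3 = 2.518, x4 = 0.6015.
Hence cost = 91.19·2.518 + 116.74·0.6015 = $299.8355.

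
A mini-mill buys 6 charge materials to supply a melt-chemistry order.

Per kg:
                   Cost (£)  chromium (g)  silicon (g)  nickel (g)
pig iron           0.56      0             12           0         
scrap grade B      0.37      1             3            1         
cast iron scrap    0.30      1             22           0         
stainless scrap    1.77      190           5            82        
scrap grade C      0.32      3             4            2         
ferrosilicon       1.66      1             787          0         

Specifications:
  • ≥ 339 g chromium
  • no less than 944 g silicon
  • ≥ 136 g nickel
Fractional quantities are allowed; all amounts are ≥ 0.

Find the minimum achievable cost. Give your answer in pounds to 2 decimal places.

£5.12

Treat it as an LP. Let x1 = kg of pig iron, x2 = kg of scrap grade B, x3 = kg of cast iron scrap, x4 = kg of stainless scrap, x5 = kg of scrap grade C, x6 = kg of ferrosilicon.
min 0.56x1 + 0.37x2 + 0.3x3 + 1.77x4 + 0.32x5 + 1.66x6 with:
  1x2 + 1x3 + 190x4 + 3x5 + 1x6 ≥ 339   (chromium)
  12x1 + 3x2 + 22x3 + 5x4 + 4x5 + 787x6 ≥ 944   (silicon)
  1x2 + 82x4 + 2x5 ≥ 136   (nickel)
  x1, x2, x3, x4, x5, x6 ≥ 0.
At the optimum only stainless scrap, ferrosilicon are positive (pig iron, scrap grade B, cast iron scrap, scrap grade C = 0). The chromium and silicon requirements are met with equality.
That vertex is x4 = 1.778, x6 = 1.188.
Hence cost = 1.77·1.778 + 1.66·1.188 = £5.1191.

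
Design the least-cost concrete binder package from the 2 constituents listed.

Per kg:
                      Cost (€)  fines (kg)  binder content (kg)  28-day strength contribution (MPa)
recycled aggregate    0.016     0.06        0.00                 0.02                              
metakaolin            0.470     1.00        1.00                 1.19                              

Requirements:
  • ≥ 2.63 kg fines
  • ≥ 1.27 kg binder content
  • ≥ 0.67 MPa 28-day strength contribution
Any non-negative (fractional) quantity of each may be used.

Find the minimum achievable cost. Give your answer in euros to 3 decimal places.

€0.960

Let x1 = kg of recycled aggregate, x2 = kg of metakaolin.
Minimize 0.016x1 + 0.47x2 with:
  0.06x1 + 1x2 ≥ 2.63   (fines)
  1x2 ≥ 1.27   (binder content)
  0.02x1 + 1.19x2 ≥ 0.67   (28-day strength contribution)
  x1, x2 ≥ 0.
Both inputs are positive at the optimum. There the fines and binder content constraints are tight.
That vertex is x1 = 22.67, x2 = 1.27.
Objective = 0.016·22.67 + 0.47·1.27 = 0.95962.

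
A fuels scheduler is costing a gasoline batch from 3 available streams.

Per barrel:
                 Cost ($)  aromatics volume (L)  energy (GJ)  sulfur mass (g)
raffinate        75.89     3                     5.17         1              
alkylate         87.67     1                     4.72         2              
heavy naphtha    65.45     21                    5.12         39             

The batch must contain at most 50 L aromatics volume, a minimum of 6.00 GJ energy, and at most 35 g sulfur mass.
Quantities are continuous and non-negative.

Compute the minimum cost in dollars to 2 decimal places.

$79.43

Let x1 = barrels of raffinate, x2 = barrels of alkylate, x3 = barrels of heavy naphtha.
Minimise 75.89x1 + 87.67x2 + 65.45x3 s.t.:
  3x1 + 1x2 + 21x3 ≤ 50   (aromatics volume)
  5.17x1 + 4.72x2 + 5.12x3 ≥ 6   (energy)
  1x1 + 2x2 + 39x3 ≤ 35   (sulfur mass)
  x1, x2, x3 ≥ 0.
The minimum-cost mix takes nothing from alkylate — only raffinate, heavy naphtha. The energy and sulfur mass requirements are met with equality.
So raffinate = 0.27887 barrels, heavy naphtha = 0.89029 barrels.
Objective = 75.89·0.27887 + 65.45·0.89029 = 79.4329.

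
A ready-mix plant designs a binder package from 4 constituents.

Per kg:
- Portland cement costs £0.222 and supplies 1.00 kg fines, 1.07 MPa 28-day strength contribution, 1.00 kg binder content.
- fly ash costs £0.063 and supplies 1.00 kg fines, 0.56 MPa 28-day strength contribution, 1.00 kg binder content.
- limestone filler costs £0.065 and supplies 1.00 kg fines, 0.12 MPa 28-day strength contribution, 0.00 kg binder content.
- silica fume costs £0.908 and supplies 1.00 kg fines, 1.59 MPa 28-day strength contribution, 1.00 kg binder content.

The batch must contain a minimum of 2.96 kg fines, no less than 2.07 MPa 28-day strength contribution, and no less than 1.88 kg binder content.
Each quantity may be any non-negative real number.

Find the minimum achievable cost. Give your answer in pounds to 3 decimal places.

Treat it as an LP. Let x1 = kg of Portland cement, x2 = kg of fly ash, x3 = kg of limestone filler, x4 = kg of silica fume.
Minimise 0.222x1 + 0.063x2 + 0.065x3 + 0.908x4 subject to:
  1x1 + 1x2 + 1x3 + 1x4 ≥ 2.96   (fines)
  1.07x1 + 0.56x2 + 0.12x3 + 1.59x4 ≥ 2.07   (28-day strength contribution)
  1x1 + 1x2 + 1x4 ≥ 1.88   (binder content)
  x1, x2, x3, x4 ≥ 0.
The minimum-cost mix takes nothing from Portland cement, limestone filler, silica fume — only fly ash. Binding constraint: 28-day strength contribution.
That vertex is x2 = 3.696.
Hence cost = 0.063·3.696 = £0.23285.

£0.233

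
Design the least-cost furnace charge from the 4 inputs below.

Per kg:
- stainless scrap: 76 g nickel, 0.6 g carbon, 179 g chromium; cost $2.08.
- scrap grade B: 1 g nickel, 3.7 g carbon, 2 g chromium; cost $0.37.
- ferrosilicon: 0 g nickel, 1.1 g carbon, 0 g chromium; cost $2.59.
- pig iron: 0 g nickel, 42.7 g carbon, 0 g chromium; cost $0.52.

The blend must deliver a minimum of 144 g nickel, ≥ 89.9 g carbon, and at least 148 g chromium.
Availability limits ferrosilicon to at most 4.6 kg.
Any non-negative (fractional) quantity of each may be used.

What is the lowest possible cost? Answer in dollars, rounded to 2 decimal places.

Let x1 = kg of stainless scrap, x2 = kg of scrap grade B, x3 = kg of ferrosilicon, x4 = kg of pig iron.
min 2.08x1 + 0.37x2 + 2.59x3 + 0.52x4 with:
  76x1 + 1x2 ≥ 144   (nickel)
  0.6x1 + 3.7x2 + 1.1x3 + 42.7x4 ≥ 89.9   (carbon)
  179x1 + 2x2 ≥ 148   (chromium)
  x3 ≤ 4.6
  x1, x2, x3, x4 ≥ 0.
At the optimum only stainless scrap, pig iron are positive (scrap grade B, ferrosilicon = 0). There the nickel and carbon constraints are tight.
So stainless scrap = 1.895 kg, pig iron = 2.079 kg.
Total cost: 2.08·1.895 + 0.52·2.079 = 5.0227.

$5.02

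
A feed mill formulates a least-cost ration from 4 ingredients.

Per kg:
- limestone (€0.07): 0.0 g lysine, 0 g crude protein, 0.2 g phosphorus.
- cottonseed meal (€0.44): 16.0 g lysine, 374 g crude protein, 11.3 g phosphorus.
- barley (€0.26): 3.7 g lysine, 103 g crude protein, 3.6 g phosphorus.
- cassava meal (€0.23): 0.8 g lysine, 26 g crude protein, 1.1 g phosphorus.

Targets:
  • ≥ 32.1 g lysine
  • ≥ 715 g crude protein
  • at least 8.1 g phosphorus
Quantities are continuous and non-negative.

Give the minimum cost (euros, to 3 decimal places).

€0.883

Set it up as a linear program. Let x1 = kg of limestone, x2 = kg of cottonseed meal, x3 = kg of barley, x4 = kg of cassava meal.
Minimize 0.07x1 + 0.44x2 + 0.26x3 + 0.23x4 subject to:
  16x2 + 3.7x3 + 0.8x4 ≥ 32.1   (lysine)
  374x2 + 103x3 + 26x4 ≥ 715   (crude protein)
  0.2x1 + 11.3x2 + 3.6x3 + 1.1x4 ≥ 8.1   (phosphorus)
  x1, x2, x3, x4 ≥ 0.
The minimum-cost mix takes nothing from limestone, barley, cassava meal — only cottonseed meal. Binding constraint: lysine.
So cottonseed meal = 2.006 kg.
Hence cost = 0.44·2.006 = €0.88264.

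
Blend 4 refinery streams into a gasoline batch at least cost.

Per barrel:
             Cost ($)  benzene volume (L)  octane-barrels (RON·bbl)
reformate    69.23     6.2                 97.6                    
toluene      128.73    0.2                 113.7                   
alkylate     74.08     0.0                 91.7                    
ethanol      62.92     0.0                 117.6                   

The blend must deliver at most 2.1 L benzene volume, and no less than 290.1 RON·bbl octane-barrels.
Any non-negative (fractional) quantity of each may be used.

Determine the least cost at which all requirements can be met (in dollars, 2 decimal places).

$155.21

Let x1 = barrels of reformate, x2 = barrels of toluene, x3 = barrels of alkylate, x4 = barrels of ethanol.
Minimize 69.23x1 + 128.73x2 + 74.08x3 + 62.92x4 s.t.:
  6.2x1 + 0.2x2 ≤ 2.1   (benzene volume)
  97.6x1 + 113.7x2 + 91.7x3 + 117.6x4 ≥ 290.1   (octane-barrels)
  x1, x2, x3, x4 ≥ 0.
At the optimum only ethanol is positive (reformate, toluene, alkylate = 0). The octane-barrels requirement is met with equality.
So ethanol = 2.4668 barrels.
Total cost: 62.92·2.4668 = 155.2111.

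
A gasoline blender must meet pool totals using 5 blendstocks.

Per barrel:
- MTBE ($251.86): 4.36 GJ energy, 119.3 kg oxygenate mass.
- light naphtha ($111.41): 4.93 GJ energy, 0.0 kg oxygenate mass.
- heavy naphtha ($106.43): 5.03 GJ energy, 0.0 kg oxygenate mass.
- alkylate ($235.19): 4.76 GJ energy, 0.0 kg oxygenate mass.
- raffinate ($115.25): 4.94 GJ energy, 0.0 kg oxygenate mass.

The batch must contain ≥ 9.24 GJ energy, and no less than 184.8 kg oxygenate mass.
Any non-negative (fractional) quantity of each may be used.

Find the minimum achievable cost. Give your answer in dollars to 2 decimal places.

This is a linear program. Let x1 = barrels of MTBE, x2 = barrels of light naphtha, x3 = barrels of heavy naphtha, x4 = barrels of alkylate, x5 = barrels of raffinate.
Minimize 251.86x1 + 111.41x2 + 106.43x3 + 235.19x4 + 115.25x5 with:
  4.36x1 + 4.93x2 + 5.03x3 + 4.76x4 + 4.94x5 ≥ 9.24   (energy)
  119.3x1 ≥ 184.8   (oxygenate mass)
  x1, x2, x3, x4, x5 ≥ 0.
The minimum-cost mix takes nothing from light naphtha, alkylate, raffinate — only MTBE, heavy naphtha. The energy and oxygenate mass requirements are met with equality.
Solving gives x1 = 1.54904, x3 = 0.494275.
Cost = 251.86·1.54904 + 106.43·0.494275 = 442.7469.

$442.75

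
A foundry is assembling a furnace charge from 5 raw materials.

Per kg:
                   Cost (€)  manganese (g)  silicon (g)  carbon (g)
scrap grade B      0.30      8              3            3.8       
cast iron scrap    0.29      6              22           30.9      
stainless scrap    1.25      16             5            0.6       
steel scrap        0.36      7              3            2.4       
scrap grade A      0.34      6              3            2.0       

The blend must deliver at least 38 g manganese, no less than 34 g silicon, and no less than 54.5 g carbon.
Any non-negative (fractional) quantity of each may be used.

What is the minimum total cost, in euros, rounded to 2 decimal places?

Set it up as a linear program. Let x1 = kg of scrap grade B, x2 = kg of cast iron scrap, x3 = kg of stainless scrap, x4 = kg of steel scrap, x5 = kg of scrap grade A.
Minimise 0.3x1 + 0.29x2 + 1.25x3 + 0.36x4 + 0.34x5 subject to:
  8x1 + 6x2 + 16x3 + 7x4 + 6x5 ≥ 38   (manganese)
  3x1 + 22x2 + 5x3 + 3x4 + 3x5 ≥ 34   (silicon)
  3.8x1 + 30.9x2 + 0.6x3 + 2.4x4 + 2x5 ≥ 54.5   (carbon)
  x1, x2, x3, x4, x5 ≥ 0.
The cheapest feasible vertex uses only scrap grade B, cast iron scrap; stainless scrap, steel scrap, scrap grade A are not used. The manganese and carbon requirements are met with equality.
So scrap grade B = 3.775 kg, cast iron scrap = 1.299 kg.
Objective = 0.3·3.775 + 0.29·1.299 = 1.5092.

€1.51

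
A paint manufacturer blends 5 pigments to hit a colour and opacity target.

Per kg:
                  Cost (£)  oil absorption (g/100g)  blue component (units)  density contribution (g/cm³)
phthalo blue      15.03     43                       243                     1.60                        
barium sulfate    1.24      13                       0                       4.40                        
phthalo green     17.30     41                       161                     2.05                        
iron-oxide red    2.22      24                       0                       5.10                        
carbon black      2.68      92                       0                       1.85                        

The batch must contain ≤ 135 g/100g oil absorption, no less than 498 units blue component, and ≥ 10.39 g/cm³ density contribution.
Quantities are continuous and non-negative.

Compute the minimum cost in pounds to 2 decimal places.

£32.81

This is a linear program. Let x1 = kg of phthalo blue, x2 = kg of barium sulfate, x3 = kg of phthalo green, x4 = kg of iron-oxide red, x5 = kg of carbon black.
Minimise 15.03x1 + 1.24x2 + 17.3x3 + 2.22x4 + 2.68x5 with:
  43x1 + 13x2 + 41x3 + 24x4 + 92x5 ≤ 135   (oil absorption)
  243x1 + 161x3 ≥ 498   (blue component)
  1.6x1 + 4.4x2 + 2.05x3 + 5.1x4 + 1.85x5 ≥ 10.39   (density contribution)
  x1, x2, x3, x4, x5 ≥ 0.
The optimal basis is {phthalo blue, barium sulfate}; phthalo green, iron-oxide red, carbon black drop out. The blue component and density contribution requirements are met with equality.
So phthalo blue = 2.0494 kg, barium sulfate = 1.6161 kg.
Cost = 15.03·2.0494 + 1.24·1.6161 = 32.8064.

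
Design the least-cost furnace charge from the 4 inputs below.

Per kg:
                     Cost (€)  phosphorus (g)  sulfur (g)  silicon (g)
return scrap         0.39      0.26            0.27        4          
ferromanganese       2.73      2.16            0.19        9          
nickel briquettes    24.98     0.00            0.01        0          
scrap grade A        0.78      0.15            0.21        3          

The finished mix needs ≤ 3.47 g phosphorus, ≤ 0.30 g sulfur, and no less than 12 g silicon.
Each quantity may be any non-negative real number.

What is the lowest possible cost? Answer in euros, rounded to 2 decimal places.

Treat it as an LP. Let x1 = kg of return scrap, x2 = kg of ferromanganese, x3 = kg of nickel briquettes, x4 = kg of scrap grade A.
min 0.39x1 + 2.73x2 + 24.98x3 + 0.78x4 s.t.:
  0.26x1 + 2.16x2 + 0.15x4 ≤ 3.47   (phosphorus)
  0.27x1 + 0.19x2 + 0.01x3 + 0.21x4 ≤ 0.3   (sulfur)
  4x1 + 9x2 + 3x4 ≥ 12   (silicon)
  x1, x2, x3, x4 ≥ 0.
At the optimum only return scrap, ferromanganese are positive (nickel briquettes, scrap grade A = 0). There the sulfur and silicon constraints are tight.
So return scrap = 0.2515 kg, ferromanganese = 1.222 kg.
Objective = 0.39·0.2515 + 2.73·1.222 = 3.4341.

€3.43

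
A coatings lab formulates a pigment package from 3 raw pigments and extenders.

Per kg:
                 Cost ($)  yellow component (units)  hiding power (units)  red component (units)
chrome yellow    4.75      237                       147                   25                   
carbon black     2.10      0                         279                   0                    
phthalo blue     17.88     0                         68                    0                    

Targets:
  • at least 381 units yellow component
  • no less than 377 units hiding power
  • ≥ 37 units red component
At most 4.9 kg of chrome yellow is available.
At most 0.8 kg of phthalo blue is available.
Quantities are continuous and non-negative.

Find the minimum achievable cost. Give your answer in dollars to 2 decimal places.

$8.69

Let x1 = kg of chrome yellow, x2 = kg of carbon black, x3 = kg of phthalo blue.
min 4.75x1 + 2.1x2 + 17.88x3 s.t.:
  237x1 ≥ 381   (yellow component)
  147x1 + 279x2 + 68x3 ≥ 377   (hiding power)
  25x1 ≥ 37   (red component)
  x1 ≤ 4.9
  x3 ≤ 0.8
  x1, x2, x3 ≥ 0.
The cheapest feasible vertex uses only chrome yellow, carbon black; phthalo blue is not used. Binding constraints: yellow component and hiding power.
So chrome yellow = 1.60759 kg, carbon black = 0.504242 kg.
Total cost: 4.75·1.60759 + 2.1·0.504242 = 8.69496.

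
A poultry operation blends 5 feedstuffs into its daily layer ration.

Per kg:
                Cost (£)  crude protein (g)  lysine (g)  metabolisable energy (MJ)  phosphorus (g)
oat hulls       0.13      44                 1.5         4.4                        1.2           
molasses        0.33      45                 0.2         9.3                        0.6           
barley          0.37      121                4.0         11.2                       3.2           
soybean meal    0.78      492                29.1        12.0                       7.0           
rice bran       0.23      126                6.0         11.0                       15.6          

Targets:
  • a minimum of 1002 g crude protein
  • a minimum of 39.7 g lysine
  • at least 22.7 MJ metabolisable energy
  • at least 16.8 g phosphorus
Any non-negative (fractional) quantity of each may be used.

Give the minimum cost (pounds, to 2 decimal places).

£1.59

Let x1 = kg of oat hulls, x2 = kg of molasses, x3 = kg of barley, x4 = kg of soybean meal, x5 = kg of rice bran.
Minimise 0.13x1 + 0.33x2 + 0.37x3 + 0.78x4 + 0.23x5 s.t.:
  44x1 + 45x2 + 121x3 + 492x4 + 126x5 ≥ 1002   (crude protein)
  1.5x1 + 0.2x2 + 4x3 + 29.1x4 + 6x5 ≥ 39.7   (lysine)
  4.4x1 + 9.3x2 + 11.2x3 + 12x4 + 11x5 ≥ 22.7   (metabolisable energy)
  1.2x1 + 0.6x2 + 3.2x3 + 7x4 + 15.6x5 ≥ 16.8   (phosphorus)
  x1, x2, x3, x4, x5 ≥ 0.
The optimal basis is {soybean meal, rice bran}; oat hulls, molasses, barley drop out. Binding constraints: crude protein and phosphorus.
Solving gives x4 = 1.989, x5 = 0.1842.
Cost = 0.78·1.989 + 0.23·0.1842 = 1.5938.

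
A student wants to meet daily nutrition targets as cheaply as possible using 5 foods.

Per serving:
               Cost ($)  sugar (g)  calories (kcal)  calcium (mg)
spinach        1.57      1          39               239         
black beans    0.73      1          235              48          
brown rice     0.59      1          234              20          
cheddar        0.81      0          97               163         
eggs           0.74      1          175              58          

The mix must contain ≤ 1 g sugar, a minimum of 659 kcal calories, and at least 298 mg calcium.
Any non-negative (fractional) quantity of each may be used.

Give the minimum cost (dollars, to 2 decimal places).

$4.14

Treat it as an LP. Let x1 = servings of spinach, x2 = servings of black beans, x3 = servings of brown rice, x4 = servings of cheddar, x5 = servings of eggs.
min 1.57x1 + 0.73x2 + 0.59x3 + 0.81x4 + 0.74x5 s.t.:
  1x1 + 1x2 + 1x3 + 1x5 ≤ 1   (sugar)
  39x1 + 235x2 + 234x3 + 97x4 + 175x5 ≥ 659   (calories)
  239x1 + 48x2 + 20x3 + 163x4 + 58x5 ≥ 298   (calcium)
  x1, x2, x3, x4, x5 ≥ 0.
At the optimum only brown rice, cheddar are positive (spinach, black beans, eggs = 0). Binding constraints: sugar and calories.
That vertex is x3 = 1, x4 = 4.381.
Total cost: 0.59·1 + 0.81·4.381 = 4.1386.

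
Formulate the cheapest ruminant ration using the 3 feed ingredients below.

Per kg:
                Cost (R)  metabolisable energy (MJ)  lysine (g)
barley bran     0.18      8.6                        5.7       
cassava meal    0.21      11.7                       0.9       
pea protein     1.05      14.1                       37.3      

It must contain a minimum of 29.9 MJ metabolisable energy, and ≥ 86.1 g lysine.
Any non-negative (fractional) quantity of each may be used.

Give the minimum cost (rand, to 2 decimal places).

Let x1 = kg of barley bran, x2 = kg of cassava meal, x3 = kg of pea protein.
min 0.18x1 + 0.21x2 + 1.05x3 subject to:
  8.6x1 + 11.7x2 + 14.1x3 ≥ 29.9   (metabolisable energy)
  5.7x1 + 0.9x2 + 37.3x3 ≥ 86.1   (lysine)
  x1, x2, x3 ≥ 0.
The cheapest feasible vertex uses only pea protein; barley bran, cassava meal are not used. The lysine requirement is met with equality.
So pea protein = 2.308 kg.
Objective = 1.05·2.308 = 2.4234.

R2.42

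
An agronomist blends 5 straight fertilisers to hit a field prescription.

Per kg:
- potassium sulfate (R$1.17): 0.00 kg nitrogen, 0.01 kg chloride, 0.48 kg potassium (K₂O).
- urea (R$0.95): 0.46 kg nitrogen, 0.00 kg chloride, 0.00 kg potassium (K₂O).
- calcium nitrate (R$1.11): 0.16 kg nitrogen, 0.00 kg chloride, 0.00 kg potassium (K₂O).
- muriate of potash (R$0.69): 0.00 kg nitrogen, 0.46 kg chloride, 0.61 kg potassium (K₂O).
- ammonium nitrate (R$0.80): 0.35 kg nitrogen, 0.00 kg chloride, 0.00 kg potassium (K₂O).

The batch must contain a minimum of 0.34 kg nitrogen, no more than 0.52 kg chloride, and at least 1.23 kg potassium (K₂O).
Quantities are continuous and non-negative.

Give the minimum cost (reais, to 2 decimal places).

Let x1 = kg of potassium sulfate, x2 = kg of urea, x3 = kg of calcium nitrate, x4 = kg of muriate of potash, x5 = kg of ammonium nitrate.
min 1.17x1 + 0.95x2 + 1.11x3 + 0.69x4 + 0.8x5 s.t.:
  0.46x2 + 0.16x3 + 0.35x5 ≥ 0.34   (nitrogen)
  0.01x1 + 0.46x4 ≤ 0.52   (chloride)
  0.48x1 + 0.61x4 ≥ 1.23   (potassium (K₂O))
  x1, x2, x3, x4, x5 ≥ 0.
The optimal basis is {potassium sulfate, urea, muriate of potash}; calcium nitrate, ammonium nitrate drop out. There the nitrogen, chloride, potassium (K₂O) constraints are tight.
So potassium sulfate = 1.158 kg, urea = 0.7391 kg, muriate of potash = 1.105 kg.
Objective = 1.17·1.158 + 0.95·0.7391 + 0.69·1.105 = 2.8195.

R$2.82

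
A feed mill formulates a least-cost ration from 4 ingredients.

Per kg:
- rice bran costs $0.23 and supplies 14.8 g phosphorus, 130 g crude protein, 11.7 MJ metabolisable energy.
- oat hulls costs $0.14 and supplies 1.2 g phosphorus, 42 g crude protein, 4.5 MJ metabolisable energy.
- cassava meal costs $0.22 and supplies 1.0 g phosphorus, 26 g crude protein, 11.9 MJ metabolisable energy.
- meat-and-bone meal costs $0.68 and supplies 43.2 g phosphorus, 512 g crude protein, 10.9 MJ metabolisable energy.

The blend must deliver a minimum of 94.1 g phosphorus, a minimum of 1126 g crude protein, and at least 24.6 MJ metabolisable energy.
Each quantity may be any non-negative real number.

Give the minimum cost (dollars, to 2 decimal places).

Set it up as a linear program. Let x1 = kg of rice bran, x2 = kg of oat hulls, x3 = kg of cassava meal, x4 = kg of meat-and-bone meal.
Minimize 0.23x1 + 0.14x2 + 0.22x3 + 0.68x4 subject to:
  14.8x1 + 1.2x2 + 1x3 + 43.2x4 ≥ 94.1   (phosphorus)
  130x1 + 42x2 + 26x3 + 512x4 ≥ 1126   (crude protein)
  11.7x1 + 4.5x2 + 11.9x3 + 10.9x4 ≥ 24.6   (metabolisable energy)
  x1, x2, x3, x4 ≥ 0.
The optimal basis is {rice bran, meat-and-bone meal}; oat hulls, cassava meal drop out. There the crude protein and metabolisable energy constraints are tight.
That vertex is x1 = 0.07036, x4 = 2.181.
Total cost: 0.23·0.07036 + 0.68·2.181 = 1.4993.

$1.50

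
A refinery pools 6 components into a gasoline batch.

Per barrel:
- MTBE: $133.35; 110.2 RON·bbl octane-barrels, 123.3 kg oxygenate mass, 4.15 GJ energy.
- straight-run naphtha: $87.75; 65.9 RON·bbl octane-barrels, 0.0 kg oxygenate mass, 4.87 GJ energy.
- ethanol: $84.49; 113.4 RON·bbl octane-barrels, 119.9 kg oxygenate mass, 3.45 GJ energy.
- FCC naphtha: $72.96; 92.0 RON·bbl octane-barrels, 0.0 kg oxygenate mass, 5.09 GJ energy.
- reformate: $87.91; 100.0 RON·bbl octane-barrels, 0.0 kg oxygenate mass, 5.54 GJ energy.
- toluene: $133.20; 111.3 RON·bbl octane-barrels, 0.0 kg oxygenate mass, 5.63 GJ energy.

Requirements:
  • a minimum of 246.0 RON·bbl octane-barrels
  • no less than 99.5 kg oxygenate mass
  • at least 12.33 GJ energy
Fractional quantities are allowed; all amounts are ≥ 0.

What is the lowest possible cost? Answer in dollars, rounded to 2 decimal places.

Let x1 = barrels of MTBE, x2 = barrels of straight-run naphtha, x3 = barrels of ethanol, x4 = barrels of FCC naphtha, x5 = barrels of reformate, x6 = barrels of toluene.
Minimize 133.35x1 + 87.75x2 + 84.49x3 + 72.96x4 + 87.91x5 + 133.2x6 with:
  110.2x1 + 65.9x2 + 113.4x3 + 92x4 + 100x5 + 111.3x6 ≥ 246   (octane-barrels)
  123.3x1 + 119.9x3 ≥ 99.5   (oxygenate mass)
  4.15x1 + 4.87x2 + 3.45x3 + 5.09x4 + 5.54x5 + 5.63x6 ≥ 12.33   (energy)
  x1, x2, x3, x4, x5, x6 ≥ 0.
At the optimum only ethanol, FCC naphtha are positive (MTBE, straight-run naphtha, reformate, toluene = 0). Binding constraints: oxygenate mass and energy.
That vertex is x3 = 0.82986, x4 = 1.8599.
Objective = 84.49·0.82986 + 72.96·1.8599 = 205.8132.

$205.81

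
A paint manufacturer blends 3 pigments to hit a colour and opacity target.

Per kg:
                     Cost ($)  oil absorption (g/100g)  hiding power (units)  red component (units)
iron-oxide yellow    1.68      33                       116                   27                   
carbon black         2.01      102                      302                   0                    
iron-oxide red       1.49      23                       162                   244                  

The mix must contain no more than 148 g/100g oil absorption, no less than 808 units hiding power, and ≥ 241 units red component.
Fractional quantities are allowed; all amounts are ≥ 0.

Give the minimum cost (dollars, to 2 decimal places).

This is a linear program. Let x1 = kg of iron-oxide yellow, x2 = kg of carbon black, x3 = kg of iron-oxide red.
Minimize 1.68x1 + 2.01x2 + 1.49x3 with:
  33x1 + 102x2 + 23x3 ≤ 148   (oil absorption)
  116x1 + 302x2 + 162x3 ≥ 808   (hiding power)
  27x1 + 244x3 ≥ 241   (red component)
  x1, x2, x3 ≥ 0.
The cheapest feasible vertex uses only carbon black, iron-oxide red; iron-oxide yellow is not used. The oil absorption and hiding power requirements are met with equality.
Solving gives x2 = 0.563, x3 = 3.938.
Total cost: 2.01·0.563 + 1.49·3.938 = 6.9993.

$7.00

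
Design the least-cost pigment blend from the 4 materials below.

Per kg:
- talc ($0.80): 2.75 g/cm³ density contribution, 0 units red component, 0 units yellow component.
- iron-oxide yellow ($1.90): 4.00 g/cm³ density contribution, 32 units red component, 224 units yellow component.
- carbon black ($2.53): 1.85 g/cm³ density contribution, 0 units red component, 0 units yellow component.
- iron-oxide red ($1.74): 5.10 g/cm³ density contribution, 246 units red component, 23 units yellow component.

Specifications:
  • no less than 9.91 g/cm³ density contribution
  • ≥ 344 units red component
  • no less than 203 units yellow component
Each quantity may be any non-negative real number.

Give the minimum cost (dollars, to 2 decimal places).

Treat it as an LP. Let x1 = kg of talc, x2 = kg of iron-oxide yellow, x3 = kg of carbon black, x4 = kg of iron-oxide red.
Minimise 0.8x1 + 1.9x2 + 2.53x3 + 1.74x4 subject to:
  2.75x1 + 4x2 + 1.85x3 + 5.1x4 ≥ 9.91   (density contribution)
  32x2 + 246x4 ≥ 344   (red component)
  224x2 + 23x4 ≥ 203   (yellow component)
  x1, x2, x3, x4 ≥ 0.
At the optimum only talc, iron-oxide yellow, iron-oxide red are positive (carbon black = 0). There the density contribution, red component, yellow component constraints are tight.
That vertex is x1 = 0.072415, x2 = 0.77299, x4 = 1.2978.
Objective = 0.8·0.072415 + 1.9·0.77299 + 1.74·1.2978 = 3.7848.

$3.78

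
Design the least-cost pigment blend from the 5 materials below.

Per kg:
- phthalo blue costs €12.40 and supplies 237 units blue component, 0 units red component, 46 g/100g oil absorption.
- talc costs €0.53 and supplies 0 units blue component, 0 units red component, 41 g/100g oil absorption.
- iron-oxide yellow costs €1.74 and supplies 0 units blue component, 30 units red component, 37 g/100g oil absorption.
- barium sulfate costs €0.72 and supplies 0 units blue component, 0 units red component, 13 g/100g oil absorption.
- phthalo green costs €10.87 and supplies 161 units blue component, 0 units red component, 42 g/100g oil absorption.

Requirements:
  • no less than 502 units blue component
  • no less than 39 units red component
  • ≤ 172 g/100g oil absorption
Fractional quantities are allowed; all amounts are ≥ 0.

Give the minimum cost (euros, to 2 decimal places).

Set it up as a linear program. Let x1 = kg of phthalo blue, x2 = kg of talc, x3 = kg of iron-oxide yellow, x4 = kg of barium sulfate, x5 = kg of phthalo green.
Minimize 12.4x1 + 0.53x2 + 1.74x3 + 0.72x4 + 10.87x5 with:
  237x1 + 161x5 ≥ 502   (blue component)
  30x3 ≥ 39   (red component)
  46x1 + 41x2 + 37x3 + 13x4 + 42x5 ≤ 172   (oil absorption)
  x1, x2, x3, x4, x5 ≥ 0.
The cheapest feasible vertex uses only phthalo blue, iron-oxide yellow; talc, barium sulfate, phthalo green are not used. Binding constraints: blue component and red component.
Optimal quantities: phthalo blue = 2.118 kg, iron-oxide yellow = 1.3 kg.
Total cost: 12.4·2.118 + 1.74·1.3 = 28.5252.

€28.53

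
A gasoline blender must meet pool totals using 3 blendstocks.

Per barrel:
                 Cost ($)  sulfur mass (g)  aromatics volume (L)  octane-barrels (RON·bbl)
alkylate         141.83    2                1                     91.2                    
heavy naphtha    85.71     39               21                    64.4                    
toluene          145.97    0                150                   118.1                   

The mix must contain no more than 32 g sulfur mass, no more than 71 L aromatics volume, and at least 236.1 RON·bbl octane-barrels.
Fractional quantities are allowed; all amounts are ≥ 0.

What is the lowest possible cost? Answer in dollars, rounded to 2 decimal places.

$342.97

Let x1 = barrels of alkylate, x2 = barrels of heavy naphtha, x3 = barrels of toluene.
Minimise 141.83x1 + 85.71x2 + 145.97x3 s.t.:
  2x1 + 39x2 ≤ 32   (sulfur mass)
  1x1 + 21x2 + 150x3 ≤ 71   (aromatics volume)
  91.2x1 + 64.4x2 + 118.1x3 ≥ 236.1   (octane-barrels)
  x1, x2, x3 ≥ 0.
The optimal mix uses every input. The sulfur mass, aromatics volume, octane-barrels requirements are met with equality.
Solving gives x1 = 1.6022, x2 = 0.73835, x3 = 0.35928.
Hence cost = 141.83·1.6022 + 85.71·0.73835 + 145.97·0.35928 = $342.9681.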